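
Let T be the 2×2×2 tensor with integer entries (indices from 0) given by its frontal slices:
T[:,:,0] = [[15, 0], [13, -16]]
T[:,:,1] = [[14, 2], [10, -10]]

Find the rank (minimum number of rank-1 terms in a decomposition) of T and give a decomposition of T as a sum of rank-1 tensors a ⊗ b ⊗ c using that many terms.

rank(T) = 2

Lower bound: the mode-1 unfolding of T (rows indexed by i, columns by (j,k) = (0,0), (0,1), (1,0), (1,1)) is [[15, 14, 0, 2], [13, 10, -16, -10]].
There the 2×2 minor on rows i ∈ {0, 1}, columns (j,k) ∈ {(0,0), (0,1)} is det [[15, 14], [13, 10]] = -32 ≠ 0, so this unfolding has rank ≥ 2; CP rank is at least every unfolding rank, so rank(T) ≥ 2. (This is only a lower bound: in general the CP rank may exceed every unfolding rank, so we still need to exhibit 2 rank-1 terms summing to T.)
Upper bound — finding two terms. Write S_k = T[:,:,k] for the frontal slices: S₀ = [[15, 0], [13, -16]], S₁ = [[14, 2], [10, -10]].
If T = a₁ ⊗ b₁ ⊗ c₁ + a₂ ⊗ b₂ ⊗ c₂ then each S_k = c₁[k]·a₁b₁ᵀ + c₂[k]·a₂b₂ᵀ. S₀ and S₁ are linearly independent, so a₁b₁ᵀ and a₂b₂ᵀ must span the same plane of matrices: they are the rank-1 matrices of the form x·S₀ + y·S₁.
det(x·S₀ + y·S₁) is −240·x² − 400·xy − 160·y² = (-80)·(3·x + 2·y)(x + y), vanishing at (x:y) = (2:-3) and (1:-1).
M₁ = 2·S₀ − 3·S₁ = [[-12, -6], [-4, -2]] = (-2)·[3, 1][2, 1]ᵀ and M₂ = S₀ − S₁ = [[1, -2], [3, -6]] = [1, 3][1, -2]ᵀ, so take a₁ = [3, 1], b₁ = [2, 1], a₂ = [1, 3], b₂ = [1, -2].
Each slice is an integer combination of E₁ = a₁b₁ᵀ and E₂ = a₂b₂ᵀ: S₀ = 2·E₁ + 3·E₂, S₁ = 2·E₁ + 2·E₂; reading off coefficients, c₁ = [2, 2] and c₂ = [3, 2].
Hence T = [3, 1] ⊗ [2, 1] ⊗ [2, 2] + [1, 3] ⊗ [1, -2] ⊗ [3, 2], so rank(T) ≤ 2.
These bounds meet, so rank(T) = 2.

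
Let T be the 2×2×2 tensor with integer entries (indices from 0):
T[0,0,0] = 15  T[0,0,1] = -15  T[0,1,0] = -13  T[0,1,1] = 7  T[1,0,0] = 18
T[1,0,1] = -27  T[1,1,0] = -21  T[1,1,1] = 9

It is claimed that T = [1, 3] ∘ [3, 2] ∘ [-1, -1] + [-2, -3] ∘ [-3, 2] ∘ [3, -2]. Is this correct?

No

Reconstruct entry (0,1,0) from the claimed factors: Σₗ aₗ[0]bₗ[1]cₗ[0] = (1)·(2)·(-1) + (-2)·(2)·(3) = -14, but T[0,1,0] = -13. The claim is false.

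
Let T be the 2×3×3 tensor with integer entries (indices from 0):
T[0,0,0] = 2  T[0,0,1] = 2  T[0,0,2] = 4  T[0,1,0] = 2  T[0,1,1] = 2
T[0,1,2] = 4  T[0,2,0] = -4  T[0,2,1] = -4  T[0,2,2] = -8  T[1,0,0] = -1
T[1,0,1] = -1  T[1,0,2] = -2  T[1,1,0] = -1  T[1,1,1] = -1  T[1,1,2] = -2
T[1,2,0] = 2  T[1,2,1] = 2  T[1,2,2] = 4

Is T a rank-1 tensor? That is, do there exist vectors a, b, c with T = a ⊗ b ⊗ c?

If T = a ⊗ b ⊗ c then every fibre of T is a multiple of the corresponding factor, so read the factors off the fibres through the nonzero entry T[0,0,0] = 2.
The mode-1 fibre T[:,0,0] = [2, -1] gives a = [2, -1] (primitive direction); the mode-2 fibre T[0,:,0] = [2, 2, -4] gives b = [1, 1, -2]; then c[k] = T[0,0,k] / (a[0]·b[0]) = [2, 2, 4] / 2 = [1, 1, 2].
Expanding [2, -1] ⊗ [1, 1, -2] ⊗ [1, 1, 2] reproduces all 18 entries of T, so T = [2, -1] ⊗ [1, 1, -2] ⊗ [1, 1, 2] and rank(T) ≤ 1.
Equivalently every frontal slice T[:,:,k] is c[k] times the rank-1 matrix [2, -1] ⊗ [1, 1, -2]. So T has rank 1 (it is nonzero).

Yes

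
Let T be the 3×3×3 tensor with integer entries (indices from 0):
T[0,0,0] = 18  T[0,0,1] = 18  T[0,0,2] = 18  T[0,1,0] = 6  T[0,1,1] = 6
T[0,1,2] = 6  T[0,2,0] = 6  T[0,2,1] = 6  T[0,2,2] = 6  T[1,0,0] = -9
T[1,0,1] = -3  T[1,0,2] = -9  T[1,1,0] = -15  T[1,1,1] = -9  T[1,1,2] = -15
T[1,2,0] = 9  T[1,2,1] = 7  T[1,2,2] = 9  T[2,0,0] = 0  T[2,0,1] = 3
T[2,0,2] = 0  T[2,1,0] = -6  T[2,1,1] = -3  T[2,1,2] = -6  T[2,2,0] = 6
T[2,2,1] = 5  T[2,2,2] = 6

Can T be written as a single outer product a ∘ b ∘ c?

No

The mode-3 unfolding of T (rows indexed by k, columns by (i,j) = (0,0), (0,1), (0,2), (1,0), (1,1), (1,2), (2,0), (2,1), (2,2)) is [[18, 6, 6, -9, -15, 9, 0, -6, 6], [18, 6, 6, -3, -9, 7, 3, -3, 5], [18, 6, 6, -9, -15, 9, 0, -6, 6]].
There the 2×2 minor on rows k ∈ {0, 1}, columns (i,j) ∈ {(0,0), (1,0)} is det [[18, -9], [18, -3]] = 108 ≠ 0, so this unfolding has rank ≥ 2; CP rank is at least every unfolding rank, so rank(T) ≥ 2.
In particular rank(T) ≥ 2 > 1, so T is not rank-1.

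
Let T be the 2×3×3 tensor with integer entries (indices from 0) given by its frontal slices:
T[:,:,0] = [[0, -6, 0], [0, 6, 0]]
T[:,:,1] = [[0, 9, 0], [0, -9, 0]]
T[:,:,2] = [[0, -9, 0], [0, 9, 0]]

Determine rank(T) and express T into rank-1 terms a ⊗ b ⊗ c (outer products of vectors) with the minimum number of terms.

rank(T) = 1

Lower bound: T ≠ 0 (e.g. T[0,1,0] = -6), so rank(T) ≥ 1.
Upper bound: if T = a ⊗ b ⊗ c then every fibre of T is a multiple of the corresponding factor, so read the factors off the fibres through the nonzero entry T[0,1,0] = -6.
The mode-1 fibre T[:,1,0] = [-6, 6] gives a = [1, -1] (primitive direction); the mode-2 fibre T[0,:,0] = [0, -6, 0] gives b = [0, 1, 0]; then c[k] = T[0,1,k] / (a[0]·b[1]) = [-6, 9, -9] / 1 = [-6, 9, -9].
Expanding [1, -1] ⊗ [0, 1, 0] ⊗ [-6, 9, -9] reproduces all 18 entries of T, so T = [1, -1] ⊗ [0, 1, 0] ⊗ [-6, 9, -9] and rank(T) ≤ 1.
These bounds meet, so rank(T) = 1.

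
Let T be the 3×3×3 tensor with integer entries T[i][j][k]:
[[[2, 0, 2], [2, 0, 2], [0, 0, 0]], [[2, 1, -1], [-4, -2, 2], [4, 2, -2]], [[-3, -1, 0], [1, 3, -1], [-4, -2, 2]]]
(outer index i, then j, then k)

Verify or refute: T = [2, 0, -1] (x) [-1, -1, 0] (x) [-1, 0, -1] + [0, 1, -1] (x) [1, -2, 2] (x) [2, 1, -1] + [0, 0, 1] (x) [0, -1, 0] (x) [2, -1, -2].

Yes

Reconstruct entrywise from the claimed factors. For example, T[2,0,0] = -3 and Σₗ aₗ[2]bₗ[0]cₗ[0] = (-1)·(-1)·(-1) + (-1)·(1)·(2) + (1)·(0)·(2) = -3; checking all 27 entries, every one matches. The claim holds.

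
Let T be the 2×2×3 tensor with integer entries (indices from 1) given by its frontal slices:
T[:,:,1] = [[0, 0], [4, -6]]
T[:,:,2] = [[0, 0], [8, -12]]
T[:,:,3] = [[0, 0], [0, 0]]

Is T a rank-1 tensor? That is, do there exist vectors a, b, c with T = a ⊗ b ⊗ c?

The mode-1 fibre T[:,1,1] = [0, 4] gives a = [0, 1] (primitive direction); the mode-2 fibre T[2,:,1] = [4, -6] gives b = [2, -3]; then c[k] = T[2,1,k] / (a[2]·b[1]) = [4, 8, 0] / 2 = [2, 4, 0].
Expanding [0, 1] ⊗ [2, -3] ⊗ [2, 4, 0] reproduces all 12 entries of T, so T = [0, 1] ⊗ [2, -3] ⊗ [2, 4, 0] and rank(T) ≤ 1.
Equivalently every frontal slice T[:,:,k] is c[k] times the rank-1 matrix [0, 1] ⊗ [2, -3]. So T has rank 1 (it is nonzero).

Yes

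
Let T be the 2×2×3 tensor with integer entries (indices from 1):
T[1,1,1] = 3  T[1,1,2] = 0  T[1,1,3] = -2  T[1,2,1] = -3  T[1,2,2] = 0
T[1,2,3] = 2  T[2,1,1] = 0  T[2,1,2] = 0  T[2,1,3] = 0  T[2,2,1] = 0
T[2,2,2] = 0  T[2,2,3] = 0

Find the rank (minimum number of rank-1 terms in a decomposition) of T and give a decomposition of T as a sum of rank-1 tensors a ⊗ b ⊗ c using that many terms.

Lower bound: T ≠ 0 (e.g. T[1,1,1] = 3), so rank(T) ≥ 1.
Upper bound: the mode-1 fibre T[:,1,1] = [3, 0] gives a = [1, 0] (primitive direction); the mode-2 fibre T[1,:,1] = [3, -3] gives b = [1, -1]; then c[k] = T[1,1,k] / (a[1]·b[1]) = [3, 0, -2] / 1 = [3, 0, -2].
Expanding [1, 0] ⊗ [1, -1] ⊗ [3, 0, -2] reproduces all 12 entries of T, so T = [1, 0] ⊗ [1, -1] ⊗ [3, 0, -2] and rank(T) ≤ 1.
These bounds meet, so rank(T) = 1.

rank(T) = 1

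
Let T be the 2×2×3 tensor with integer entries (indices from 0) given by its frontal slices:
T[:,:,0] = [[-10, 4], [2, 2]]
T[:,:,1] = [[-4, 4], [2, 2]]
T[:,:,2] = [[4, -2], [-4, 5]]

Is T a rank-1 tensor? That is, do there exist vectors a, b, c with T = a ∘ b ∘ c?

No

The mode-3 unfolding of T (rows indexed by k, columns by (i,j) = (0,0), (0,1), (1,0), (1,1)) is [[-10, 4, 2, 2], [-4, 4, 2, 2], [4, -2, -4, 5]].
There the 3×3 minor on rows k ∈ {0, 1, 2}, columns (i,j) ∈ {(0,0), (0,1), (1,0)} is det [[-10, 4, 2], [-4, 4, 2], [4, -2, -4]] = 72 ≠ 0, so this unfolding has rank ≥ 3; CP rank is at least every unfolding rank, so rank(T) ≥ 3.
In particular rank(T) ≥ 3 > 1, so T is not rank-1.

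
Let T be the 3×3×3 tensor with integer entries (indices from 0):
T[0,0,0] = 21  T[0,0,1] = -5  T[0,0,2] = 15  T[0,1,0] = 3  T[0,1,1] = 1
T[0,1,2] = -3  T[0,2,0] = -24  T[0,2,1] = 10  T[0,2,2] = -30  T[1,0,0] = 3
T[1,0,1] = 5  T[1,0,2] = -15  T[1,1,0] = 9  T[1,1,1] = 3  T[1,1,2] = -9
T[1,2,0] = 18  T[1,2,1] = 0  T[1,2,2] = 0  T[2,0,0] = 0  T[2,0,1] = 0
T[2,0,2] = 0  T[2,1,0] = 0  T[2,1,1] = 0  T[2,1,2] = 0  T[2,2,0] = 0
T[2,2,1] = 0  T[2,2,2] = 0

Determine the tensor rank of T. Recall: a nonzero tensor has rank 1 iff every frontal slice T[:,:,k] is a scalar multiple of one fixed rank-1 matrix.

2

Lower bound: in the mode-1 unfolding of T (rows indexed by i, columns by (j,k)) the 2×2 minor on rows i ∈ {0, 1}, columns (j,k) ∈ {(0,0), (0,1)} is det [[21, -5], [3, 5]] = 120 ≠ 0, so that unfolding has rank ≥ 2 and hence rank(T) ≥ 2 (CP rank is at least every unfolding rank, though it can be larger).
Upper bound: with S_k = T[:,:,k], the two rank-1 terms a₁b₁ᵀ, a₂b₂ᵀ are the rank-1 members of the pencil x·S₀ + y·S₁.
The 2×2 minor of x·S₀ + y·S₁ on rows {0,1}, columns {0,1} is 180·x² − 20·y² = 20·(3·x − y)(3·x + y), vanishing at (x:y) = (1:3) and (1:-3).
M₁ = S₀ + 3·S₁ = [[6, 6, 6], [18, 18, 18], [0, 0, 0]] = 6·[1, 3, 0][1, 1, 1]ᵀ and M₂ = S₀ − 3·S₁ = [[36, 0, -54], [-12, 0, 18], [0, 0, 0]] = 6·[3, -1, 0][2, 0, -3]ᵀ, so take a₁ = [1, 3, 0], b₁ = [1, 1, 1], a₂ = [3, -1, 0], b₂ = [2, 0, -3].
Each slice is an integer combination of E₁ = a₁b₁ᵀ and E₂ = a₂b₂ᵀ: S₀ = 3·E₁ + 3·E₂, S₁ = E₁ − E₂, S₂ = −3·E₁ + 3·E₂; reading off coefficients, c₁ = [3, 1, -3] and c₂ = [3, -1, 3].
Hence T = [1, 3, 0] (x) [1, 1, 1] (x) [3, 1, -3] + [3, -1, 0] (x) [2, 0, -3] (x) [3, -1, 3], so rank(T) ≤ 2.
These bounds meet, so rank(T) = 2.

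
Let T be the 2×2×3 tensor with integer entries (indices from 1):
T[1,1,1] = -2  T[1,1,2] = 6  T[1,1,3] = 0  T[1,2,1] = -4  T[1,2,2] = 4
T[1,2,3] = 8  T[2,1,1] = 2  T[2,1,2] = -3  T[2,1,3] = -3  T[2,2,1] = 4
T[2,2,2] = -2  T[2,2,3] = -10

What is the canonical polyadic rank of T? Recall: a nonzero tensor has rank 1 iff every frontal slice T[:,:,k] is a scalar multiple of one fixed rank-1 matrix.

2

Lower bound: in the mode-3 unfolding of T (rows indexed by k, columns by (i,j)) the 2×2 minor on rows k ∈ {1, 2}, columns (i,j) ∈ {(1,1), (1,2)} is det [[-2, -4], [6, 4]] = 16 ≠ 0, so that unfolding has rank ≥ 2 and hence rank(T) ≥ 2 (CP rank is at least every unfolding rank, though it can be larger).
Upper bound: with S_k = T[:,:,k], the two rank-1 terms a₁b₁ᵀ, a₂b₂ᵀ are the rank-1 members of the pencil x·S₁ + y·S₂.
det(x·S₁ + y·S₂) is 8·xy = 8·(y)(x), vanishing at (x:y) = (1:0) and (0:1).
M₁ = S₁ = [[-2, -4], [2, 4]] = (-2)·(1, -1)(1, 2)ᵀ and M₂ = S₂ = [[6, 4], [-3, -2]] = (2, -1)(3, 2)ᵀ, so take a₁ = (1, -1), b₁ = (1, 2), a₂ = (2, -1), b₂ = (3, 2).
Each slice is an integer combination of E₁ = a₁b₁ᵀ and E₂ = a₂b₂ᵀ: S₁ = −2·E₁, S₂ = E₂, S₃ = 6·E₁ − E₂; reading off coefficients, c₁ = (-2, 0, 6) and c₂ = (0, 1, -1).
Hence T = (1, -1) ⊗ (1, 2) ⊗ (-2, 0, 6) + (2, -1) ⊗ (3, 2) ⊗ (0, 1, -1), so rank(T) ≤ 2.
These bounds meet, so rank(T) = 2.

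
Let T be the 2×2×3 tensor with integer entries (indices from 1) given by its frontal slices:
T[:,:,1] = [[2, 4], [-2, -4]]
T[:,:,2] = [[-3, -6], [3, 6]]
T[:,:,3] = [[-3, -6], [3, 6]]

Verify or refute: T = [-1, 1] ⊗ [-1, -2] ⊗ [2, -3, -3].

Reconstruct entrywise from the claimed factors. For example, T[1,2,3] = -6 and Σₗ aₗ[1]bₗ[2]cₗ[3] = (-1)·(-2)·(-3) = -6; checking all 12 entries, every one matches. The claim holds.

Yes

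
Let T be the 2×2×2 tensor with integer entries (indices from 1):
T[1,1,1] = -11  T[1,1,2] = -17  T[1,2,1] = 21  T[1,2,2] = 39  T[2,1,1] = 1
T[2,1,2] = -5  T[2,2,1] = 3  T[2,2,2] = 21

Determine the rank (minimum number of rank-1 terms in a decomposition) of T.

2

Lower bound: the mode-2 unfolding of T (rows indexed by j, columns by (i,k) = (1,1), (1,2), (2,1), (2,2)) is [[-11, -17, 1, -5], [21, 39, 3, 21]].
There the 2×2 minor on rows j ∈ {1, 2}, columns (i,k) ∈ {(1,1), (1,2)} is det [[-11, -17], [21, 39]] = -72 ≠ 0, so this unfolding has rank ≥ 2; CP rank is at least every unfolding rank, so rank(T) ≥ 2. (Flattening ranks never certify an upper bound on CP rank; for that we must actually write T with 2 rank-1 terms.)
Upper bound — finding two terms. Write S_k = T[:,:,k] for the frontal slices: S₁ = [[-11, 21], [1, 3]], S₂ = [[-17, 39], [-5, 21]].
If T = a₁ ⊗ b₁ ⊗ c₁ + a₂ ⊗ b₂ ⊗ c₂ then each S_k = c₁[k]·a₁b₁ᵀ + c₂[k]·a₂b₂ᵀ. S₁ and S₂ are linearly independent, so a₁b₁ᵀ and a₂b₂ᵀ must span the same plane of matrices: they are the rank-1 matrices of the form x·S₁ + y·S₂.
det(x·S₁ + y·S₂) is −54·x² − 216·xy − 162·y² = (-54)·(x + 3·y)(x + y), vanishing at (x:y) = (3:-1) and (1:-1).
M₁ = 3·S₁ − S₂ = [[-16, 24], [8, -12]] = (-4)·[2, -1][2, -3]ᵀ and M₂ = S₁ − S₂ = [[6, -18], [6, -18]] = 6·[1, 1][1, -3]ᵀ, so take a₁ = [2, -1], b₁ = [2, -3], a₂ = [1, 1], b₂ = [1, -3].
Each slice is an integer combination of E₁ = a₁b₁ᵀ and E₂ = a₂b₂ᵀ: S₁ = −2·E₁ − 3·E₂, S₂ = −2·E₁ − 9·E₂; reading off coefficients, c₁ = [-2, -2] and c₂ = [-3, -9].
Hence T = [2, -1] ⊗ [2, -3] ⊗ [-2, -2] + [1, 1] ⊗ [1, -3] ⊗ [-3, -9], so rank(T) ≤ 2.
These bounds meet, so rank(T) = 2.
Check entry T[2,1,1] = 1: (-1)·(2)·(-2) + (1)·(1)·(-3) = 1.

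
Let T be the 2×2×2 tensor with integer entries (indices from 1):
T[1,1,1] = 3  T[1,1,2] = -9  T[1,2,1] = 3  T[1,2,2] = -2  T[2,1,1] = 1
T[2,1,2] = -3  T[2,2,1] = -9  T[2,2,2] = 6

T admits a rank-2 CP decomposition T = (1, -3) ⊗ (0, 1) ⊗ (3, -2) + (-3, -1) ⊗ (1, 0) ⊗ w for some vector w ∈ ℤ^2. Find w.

w = (-1, 3)

Subtract the known terms from T to get the rank-1 residual R = (-3, -1) ⊗ (1, 0) ⊗ w, so R[i,j,k] = a[i]·b[j]·w[k]. Pick indices with nonzero a[1]·b[1] = (-3)·(1) = -3. Only the fibre through (1,1,·) is needed: R[1,1,:] = T[1,1,:] − Σₗ aₗ[1]bₗ[1]cₗ = [3, -9] − (1)·(0)·(3, -2) = [3, -9]. Then w[k] = R[1,1,k] / -3 for each k, giving w = [3, -9] / -3 = (-1, 3).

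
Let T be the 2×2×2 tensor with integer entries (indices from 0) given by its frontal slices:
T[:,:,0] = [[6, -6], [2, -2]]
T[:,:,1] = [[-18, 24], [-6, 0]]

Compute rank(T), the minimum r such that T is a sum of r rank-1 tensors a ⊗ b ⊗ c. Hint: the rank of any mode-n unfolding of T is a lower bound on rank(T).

Lower bound: the mode-2 unfolding of T (rows indexed by j, columns by (i,k) = (0,0), (0,1), (1,0), (1,1)) is [[6, -18, 2, -6], [-6, 24, -2, 0]].
There the 2×2 minor on rows j ∈ {0, 1}, columns (i,k) ∈ {(0,0), (0,1)} is det [[6, -18], [-6, 24]] = 36 ≠ 0, so this unfolding has rank ≥ 2; CP rank is at least every unfolding rank, so rank(T) ≥ 2. (This is only a lower bound: in general the CP rank may exceed every unfolding rank, so we still need to exhibit 2 rank-1 terms summing to T.)
Upper bound — finding two terms. Write S_k = T[:,:,k] for the frontal slices: S₀ = [[6, -6], [2, -2]], S₁ = [[-18, 24], [-6, 0]].
If T = a₁ ⊗ b₁ ⊗ c₁ + a₂ ⊗ b₂ ⊗ c₂ then each S_k = c₁[k]·a₁b₁ᵀ + c₂[k]·a₂b₂ᵀ. S₀ and S₁ are linearly independent, so a₁b₁ᵀ and a₂b₂ᵀ must span the same plane of matrices: they are the rank-1 matrices of the form x·S₀ + y·S₁.
det(x·S₀ + y·S₁) is −48·xy + 144·y² = (-48)·(x − 3·y)(y), vanishing at (x:y) = (3:1) and (1:0).
M₁ = 3·S₀ + S₁ = [[0, 6], [0, -6]] = 6·[1, -1][0, 1]ᵀ and M₂ = S₀ = [[6, -6], [2, -2]] = 2·[3, 1][1, -1]ᵀ, so take a₁ = [1, -1], b₁ = [0, 1], a₂ = [3, 1], b₂ = [1, -1].
Each slice is an integer combination of E₁ = a₁b₁ᵀ and E₂ = a₂b₂ᵀ: S₀ = 2·E₂, S₁ = 6·E₁ − 6·E₂; reading off coefficients, c₁ = [0, 6] and c₂ = [2, -6].
Hence T = [1, -1] ⊗ [0, 1] ⊗ [0, 6] + [3, 1] ⊗ [1, -1] ⊗ [2, -6], so rank(T) ≤ 2.
These bounds meet, so rank(T) = 2.

2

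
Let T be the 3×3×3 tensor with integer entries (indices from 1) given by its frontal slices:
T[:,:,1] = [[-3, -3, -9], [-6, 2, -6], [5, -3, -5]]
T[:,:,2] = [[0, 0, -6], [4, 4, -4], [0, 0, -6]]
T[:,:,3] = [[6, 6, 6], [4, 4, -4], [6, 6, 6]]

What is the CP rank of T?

3

Lower bound: the mode-3 unfolding of T (rows indexed by k, columns by (i,j) = (1,1), (1,2), (1,3), (2,1), (2,2), (2,3), (3,1), (3,2), (3,3)) is [[-3, -3, -9, -6, 2, -6, 5, -3, -5], [0, 0, -6, 4, 4, -4, 0, 0, -6], [6, 6, 6, 4, 4, -4, 6, 6, 6]].
There the 3×3 minor on rows k ∈ {1, 2, 3}, columns (i,j) ∈ {(1,1), (1,3), (2,1)} is det [[-3, -9, -6], [0, -6, 4], [6, 6, 4]] = -288 ≠ 0, so this unfolding has rank ≥ 3; CP rank is at least every unfolding rank, so rank(T) ≥ 3. (Unfolding ranks only ever bound the CP rank from below — rank(T) can be strictly larger than all of them — so the matching upper bound has to come from an explicit 3-term decomposition.)
Upper bound: T is a sum of 3 rank-1 terms, T = [0, 1, -1] ∘ [2, 0, 1] ∘ [-4, 0, 0] + [1, 0, 1] ∘ [1, 1, 2] ∘ [-4, -2, 4] + [1, 2, 1] ∘ [1, 1, -1] ∘ [1, 2, 2] (written with every a and b primitive with positive leading entry and the scale carried by c; CP decompositions are not unique, and this one is verified by expanding entrywise), so rank(T) ≤ 3.
These bounds meet, so rank(T) = 3.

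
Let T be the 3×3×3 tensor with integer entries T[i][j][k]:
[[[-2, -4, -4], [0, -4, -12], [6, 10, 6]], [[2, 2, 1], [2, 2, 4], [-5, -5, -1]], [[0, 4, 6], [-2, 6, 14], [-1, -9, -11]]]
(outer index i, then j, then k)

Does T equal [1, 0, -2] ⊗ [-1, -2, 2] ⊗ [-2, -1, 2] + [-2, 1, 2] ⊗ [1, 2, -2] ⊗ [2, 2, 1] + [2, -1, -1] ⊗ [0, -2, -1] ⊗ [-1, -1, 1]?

Reconstruct entry (0,0,1) from the claimed factors: Σₗ aₗ[0]bₗ[0]cₗ[1] = (1)·(-1)·(-1) + (-2)·(1)·(2) + (2)·(0)·(-1) = -3, but T[0,0,1] = -4. The claim is false.

No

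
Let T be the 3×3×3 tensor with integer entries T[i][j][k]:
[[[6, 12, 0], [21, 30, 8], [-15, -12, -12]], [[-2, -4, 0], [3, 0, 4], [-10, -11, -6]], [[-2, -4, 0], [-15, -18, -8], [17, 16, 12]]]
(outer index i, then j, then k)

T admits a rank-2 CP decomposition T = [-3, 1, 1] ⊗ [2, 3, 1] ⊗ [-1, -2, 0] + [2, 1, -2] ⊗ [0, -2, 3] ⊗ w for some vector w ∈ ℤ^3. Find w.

Subtract the known terms from T to get the rank-1 residual R = [2, 1, -2] ⊗ [0, -2, 3] ⊗ w, so R[i,j,k] = a[i]·b[j]·w[k]. Pick indices with nonzero a[0]·b[1] = (2)·(-2) = -4. Only the fibre through (0,1,·) is needed: R[0,1,:] = T[0,1,:] − Σₗ aₗ[0]bₗ[1]cₗ = [21, 30, 8] − (-3)·(3)·[-1, -2, 0] = [12, 12, 8]. Then w[k] = R[0,1,k] / -4 for each k, giving w = [12, 12, 8] / -4 = [-3, -3, -2].

w = [-3, -3, -2]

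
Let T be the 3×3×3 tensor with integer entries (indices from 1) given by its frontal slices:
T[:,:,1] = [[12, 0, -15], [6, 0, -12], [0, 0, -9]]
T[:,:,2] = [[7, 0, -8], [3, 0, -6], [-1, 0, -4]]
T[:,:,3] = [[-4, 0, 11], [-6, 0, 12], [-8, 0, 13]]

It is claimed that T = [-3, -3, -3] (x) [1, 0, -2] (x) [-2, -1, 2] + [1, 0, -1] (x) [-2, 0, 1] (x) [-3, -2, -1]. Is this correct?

Reconstruct entrywise from the claimed factors. For example, T[3,2,2] = 0 and Σₗ aₗ[3]bₗ[2]cₗ[2] = (-3)·(0)·(-1) + (-1)·(0)·(-2) = 0; checking all 27 entries, every one matches. The claim holds.

Yes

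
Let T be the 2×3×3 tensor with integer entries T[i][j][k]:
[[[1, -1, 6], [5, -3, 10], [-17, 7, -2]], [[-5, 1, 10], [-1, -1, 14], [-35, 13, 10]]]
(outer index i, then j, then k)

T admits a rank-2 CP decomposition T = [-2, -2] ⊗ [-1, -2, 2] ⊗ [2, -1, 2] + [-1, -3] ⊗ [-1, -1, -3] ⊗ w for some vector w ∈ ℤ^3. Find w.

Subtract the known terms from T to get the rank-1 residual R = [-1, -3] ⊗ [-1, -1, -3] ⊗ w, so R[i,j,k] = a[i]·b[j]·w[k]. Pick indices with nonzero a[0]·b[0] = (-1)·(-1) = 1. Only the fibre through (0,0,·) is needed: R[0,0,:] = T[0,0,:] − Σₗ aₗ[0]bₗ[0]cₗ = [1, -1, 6] − (-2)·(-1)·[2, -1, 2] = [-3, 1, 2]. Then w[k] = R[0,0,k] / 1 for each k, giving w = [-3, 1, 2] / 1 = [-3, 1, 2].

w = [-3, 1, 2]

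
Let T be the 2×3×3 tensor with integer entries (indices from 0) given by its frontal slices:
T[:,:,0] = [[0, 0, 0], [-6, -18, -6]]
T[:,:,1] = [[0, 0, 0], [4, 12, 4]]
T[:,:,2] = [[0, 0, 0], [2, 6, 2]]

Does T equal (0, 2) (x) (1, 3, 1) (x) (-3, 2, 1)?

Yes

Reconstruct entrywise from the claimed factors. For example, T[1,0,2] = 2 and Σₗ aₗ[1]bₗ[0]cₗ[2] = (2)·(1)·(1) = 2; checking all 18 entries, every one matches. The claim holds.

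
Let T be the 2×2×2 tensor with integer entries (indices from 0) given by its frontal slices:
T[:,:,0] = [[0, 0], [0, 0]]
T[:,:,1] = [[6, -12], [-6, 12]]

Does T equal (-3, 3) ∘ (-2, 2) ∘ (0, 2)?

Reconstruct entry (0,0,1) from the claimed factors: Σₗ aₗ[0]bₗ[0]cₗ[1] = (-3)·(-2)·(2) = 12, but T[0,0,1] = 6. The claim is false.

No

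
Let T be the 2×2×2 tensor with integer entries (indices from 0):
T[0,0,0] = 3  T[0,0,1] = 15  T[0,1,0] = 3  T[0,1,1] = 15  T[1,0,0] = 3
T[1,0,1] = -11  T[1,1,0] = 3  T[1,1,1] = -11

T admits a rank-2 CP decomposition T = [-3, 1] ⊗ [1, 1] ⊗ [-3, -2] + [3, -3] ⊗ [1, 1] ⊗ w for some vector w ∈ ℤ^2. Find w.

Subtract the known terms from T to get the rank-1 residual R = [3, -3] ⊗ [1, 1] ⊗ w, so R[i,j,k] = a[i]·b[j]·w[k]. Pick indices with nonzero a[0]·b[0] = (3)·(1) = 3. Only the fibre through (0,0,·) is needed: R[0,0,:] = T[0,0,:] − Σₗ aₗ[0]bₗ[0]cₗ = [3, 15] − (-3)·(1)·[-3, -2] = [-6, 9]. Then w[k] = R[0,0,k] / 3 for each k, giving w = [-6, 9] / 3 = [-2, 3].

w = [-2, 3]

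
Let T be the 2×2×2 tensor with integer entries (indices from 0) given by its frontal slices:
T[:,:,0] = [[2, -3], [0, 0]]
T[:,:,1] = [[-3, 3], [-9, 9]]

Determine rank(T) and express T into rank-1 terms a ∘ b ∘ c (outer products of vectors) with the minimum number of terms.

rank(T) = 2

Lower bound: the mode-1 unfolding of T (rows indexed by i, columns by (j,k) = (0,0), (0,1), (1,0), (1,1)) is [[2, -3, -3, 3], [0, -9, 0, 9]].
There the 2×2 minor on rows i ∈ {0, 1}, columns (j,k) ∈ {(0,0), (0,1)} is det [[2, -3], [0, -9]] = -18 ≠ 0, so this unfolding has rank ≥ 2; CP rank is at least every unfolding rank, so rank(T) ≥ 2. (Flattening ranks never certify an upper bound on CP rank; for that we must actually write T with 2 rank-1 terms.)
Upper bound — finding two terms. Write S_k = T[:,:,k] for the frontal slices: S₀ = [[2, -3], [0, 0]], S₁ = [[-3, 3], [-9, 9]].
If T = a₁ ∘ b₁ ∘ c₁ + a₂ ∘ b₂ ∘ c₂ then each S_k = c₁[k]·a₁b₁ᵀ + c₂[k]·a₂b₂ᵀ. S₀ and S₁ are linearly independent, so a₁b₁ᵀ and a₂b₂ᵀ must span the same plane of matrices: they are the rank-1 matrices of the form x·S₀ + y·S₁.
det(x·S₀ + y·S₁) is −9·xy = (-9)·(y)(x), vanishing at (x:y) = (1:0) and (0:1).
M₁ = S₀ = [[2, -3], [0, 0]] = (1, 0)(2, -3)ᵀ and M₂ = S₁ = [[-3, 3], [-9, 9]] = (-3)·(1, 3)(1, -1)ᵀ, so take a₁ = (1, 0), b₁ = (2, -3), a₂ = (1, 3), b₂ = (1, -1).
Each slice is an integer combination of E₁ = a₁b₁ᵀ and E₂ = a₂b₂ᵀ: S₀ = E₁, S₁ = −3·E₂; reading off coefficients, c₁ = (1, 0) and c₂ = (0, -3).
Hence T = (1, 0) ∘ (2, -3) ∘ (1, 0) + (1, 3) ∘ (1, -1) ∘ (0, -3), so rank(T) ≤ 2.
These bounds meet, so rank(T) = 2.
Check entry T[1,1,0] = 0: (0)·(-3)·(1) + (3)·(-1)·(0) = 0.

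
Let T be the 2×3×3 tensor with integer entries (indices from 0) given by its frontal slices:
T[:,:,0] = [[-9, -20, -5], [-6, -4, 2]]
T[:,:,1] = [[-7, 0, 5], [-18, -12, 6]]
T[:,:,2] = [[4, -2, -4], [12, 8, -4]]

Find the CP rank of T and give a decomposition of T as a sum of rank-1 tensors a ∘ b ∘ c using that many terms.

Lower bound: in the mode-2 unfolding of T (rows indexed by j, columns by (i,k)) the 2×2 minor on rows j ∈ {0, 1}, columns (i,k) ∈ {(0,0), (0,1)} is det [[-9, -7], [-20, 0]] = -140 ≠ 0, so that unfolding has rank ≥ 2 and hence rank(T) ≥ 2 (CP rank is at least every unfolding rank, though it can be larger).
Upper bound: with S_k = T[:,:,k], the two rank-1 terms a₁b₁ᵀ, a₂b₂ᵀ are the rank-1 members of the pencil x·S₀ + y·S₁.
The 2×2 minor of x·S₀ + y·S₁ on rows {0,1}, columns {0,1} is −84·x² − 224·xy + 84·y² = (-28)·(x + 3·y)(3·x − y), vanishing at (x:y) = (3:-1) and (1:3).
M₁ = 3·S₀ − S₁ = [[-20, -60, -20], [0, 0, 0]] = (-20)·(1, 0)(1, 3, 1)ᵀ and M₂ = S₀ + 3·S₁ = [[-30, -20, 10], [-60, -40, 20]] = (-10)·(1, 2)(3, 2, -1)ᵀ, so take a₁ = (1, 0), b₁ = (1, 3, 1), a₂ = (1, 2), b₂ = (3, 2, -1).
Each slice is an integer combination of E₁ = a₁b₁ᵀ and E₂ = a₂b₂ᵀ: S₀ = −6·E₁ − E₂, S₁ = 2·E₁ − 3·E₂, S₂ = −2·E₁ + 2·E₂; reading off coefficients, c₁ = (-6, 2, -2) and c₂ = (-1, -3, 2).
Hence T = (1, 0) ∘ (1, 3, 1) ∘ (-6, 2, -2) + (1, 2) ∘ (3, 2, -1) ∘ (-1, -3, 2), so rank(T) ≤ 2.
These bounds meet, so rank(T) = 2.

rank(T) = 2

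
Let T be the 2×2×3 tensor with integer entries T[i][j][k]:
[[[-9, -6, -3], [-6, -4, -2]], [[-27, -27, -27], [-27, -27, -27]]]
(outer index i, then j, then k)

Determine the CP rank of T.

2

Lower bound: the mode-1 unfolding of T (rows indexed by i, columns by (j,k) = (0,0), (0,1), (0,2), (1,0), (1,1), (1,2)) is [[-9, -6, -3, -6, -4, -2], [-27, -27, -27, -27, -27, -27]].
There the 2×2 minor on rows i ∈ {0, 1}, columns (j,k) ∈ {(0,0), (0,1)} is det [[-9, -6], [-27, -27]] = 81 ≠ 0, so this unfolding has rank ≥ 2; CP rank is at least every unfolding rank, so rank(T) ≥ 2. (This is only a lower bound: in general the CP rank may exceed every unfolding rank, so we still need to exhibit 2 rank-1 terms summing to T.)
Upper bound — finding two terms. Write S_k = T[:,:,k] for the frontal slices: S₀ = [[-9, -6], [-27, -27]], S₁ = [[-6, -4], [-27, -27]], S₂ = [[-3, -2], [-27, -27]].
If T = a₁ (x) b₁ (x) c₁ + a₂ (x) b₂ (x) c₂ then each S_k = c₁[k]·a₁b₁ᵀ + c₂[k]·a₂b₂ᵀ. S₀ and S₁ are linearly independent, so a₁b₁ᵀ and a₂b₂ᵀ must span the same plane of matrices: they are the rank-1 matrices of the form x·S₀ + y·S₁.
det(x·S₀ + y·S₁) is 81·x² + 135·xy + 54·y² = 27·(3·x + 2·y)(x + y), vanishing at (x:y) = (2:-3) and (1:-1).
M₁ = 2·S₀ − 3·S₁ = [[0, 0], [27, 27]] = 27·[0, 1][1, 1]ᵀ and M₂ = S₀ − S₁ = [[-3, -2], [0, 0]] = −[1, 0][3, 2]ᵀ, so take a₁ = [0, 1], b₁ = [1, 1], a₂ = [1, 0], b₂ = [3, 2].
Each slice is an integer combination of E₁ = a₁b₁ᵀ and E₂ = a₂b₂ᵀ: S₀ = −27·E₁ − 3·E₂, S₁ = −27·E₁ − 2·E₂, S₂ = −27·E₁ − E₂; reading off coefficients, c₁ = [-27, -27, -27] and c₂ = [-3, -2, -1].
Hence T = [0, 1] (x) [1, 1] (x) [-27, -27, -27] + [1, 0] (x) [3, 2] (x) [-3, -2, -1], so rank(T) ≤ 2.
These bounds meet, so rank(T) = 2.
Check entry T[0,0,1] = -6: (0)·(1)·(-27) + (1)·(3)·(-2) = -6.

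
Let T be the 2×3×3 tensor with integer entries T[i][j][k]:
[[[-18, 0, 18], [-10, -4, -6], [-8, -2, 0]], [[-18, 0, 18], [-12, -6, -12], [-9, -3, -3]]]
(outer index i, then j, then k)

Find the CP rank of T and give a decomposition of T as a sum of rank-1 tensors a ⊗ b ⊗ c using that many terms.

Lower bound: in the mode-2 unfolding of T (rows indexed by j, columns by (i,k)) the 2×2 minor on rows j ∈ {0, 1}, columns (i,k) ∈ {(0,0), (0,1)} is det [[-18, 0], [-10, -4]] = 72 ≠ 0, so that unfolding has rank ≥ 2 and hence rank(T) ≥ 2 (CP rank is at least every unfolding rank, though it can be larger).
Upper bound: with S_k = T[:,:,k], the two rank-1 terms a₁b₁ᵀ, a₂b₂ᵀ are the rank-1 members of the pencil x·S₀ + y·S₁.
The 2×2 minor of x·S₀ + y·S₁ on rows {0,1}, columns {0,1} is 36·x² + 36·xy = 36·(x + y)(x), vanishing at (x:y) = (1:-1) and (0:1).
M₁ = S₀ − S₁ = [[-18, -6, -6], [-18, -6, -6]] = (-6)·[1, 1][3, 1, 1]ᵀ and M₂ = S₁ = [[0, -4, -2], [0, -6, -3]] = −[2, 3][0, 2, 1]ᵀ, so take a₁ = [1, 1], b₁ = [3, 1, 1], a₂ = [2, 3], b₂ = [0, 2, 1].
Each slice is an integer combination of E₁ = a₁b₁ᵀ and E₂ = a₂b₂ᵀ: S₀ = −6·E₁ − E₂, S₁ = −E₂, S₂ = 6·E₁ − 3·E₂; reading off coefficients, c₁ = [-6, 0, 6] and c₂ = [-1, -1, -3].
Hence T = [1, 1] ⊗ [3, 1, 1] ⊗ [-6, 0, 6] + [2, 3] ⊗ [0, 2, 1] ⊗ [-1, -1, -3], so rank(T) ≤ 2.
These bounds meet, so rank(T) = 2.

rank(T) = 2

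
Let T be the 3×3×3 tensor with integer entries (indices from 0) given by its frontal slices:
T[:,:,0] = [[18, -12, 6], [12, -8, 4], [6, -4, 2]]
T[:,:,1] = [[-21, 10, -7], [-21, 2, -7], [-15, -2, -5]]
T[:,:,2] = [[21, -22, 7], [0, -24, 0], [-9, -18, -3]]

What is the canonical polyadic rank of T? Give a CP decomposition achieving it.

rank(T) = 2

Lower bound: the mode-1 unfolding of T (rows indexed by i, columns by (j,k) = (0,0), (0,1), (0,2), (1,0), (1,1), (1,2), (2,0), (2,1), (2,2)) is [[18, -21, 21, -12, 10, -22, 6, -7, 7], [12, -21, 0, -8, 2, -24, 4, -7, 0], [6, -15, -9, -4, -2, -18, 2, -5, -3]].
There the 2×2 minor on rows i ∈ {0, 1}, columns (j,k) ∈ {(0,0), (0,1)} is det [[18, -21], [12, -21]] = -126 ≠ 0, so this unfolding has rank ≥ 2; CP rank is at least every unfolding rank, so rank(T) ≥ 2. (Flattening ranks never certify an upper bound on CP rank; for that we must actually write T with 2 rank-1 terms.)
Upper bound — finding two terms. Write S_k = T[:,:,k] for the frontal slices: S₀ = [[18, -12, 6], [12, -8, 4], [6, -4, 2]], S₁ = [[-21, 10, -7], [-21, 2, -7], [-15, -2, -5]], S₂ = [[21, -22, 7], [0, -24, 0], [-9, -18, -3]].
If T = a₁ ⊗ b₁ ⊗ c₁ + a₂ ⊗ b₂ ⊗ c₂ then each S_k = c₁[k]·a₁b₁ᵀ + c₂[k]·a₂b₂ᵀ. S₀ and S₁ are linearly independent, so a₁b₁ᵀ and a₂b₂ᵀ must span the same plane of matrices: they are the rank-1 matrices of the form x·S₀ + y·S₁.
The 2×2 minor of x·S₀ + y·S₁ on rows {0,1}, columns {0,1} is −168·xy + 168·y² = (-168)·(x − y)(y), vanishing at (x:y) = (1:1) and (1:0).
M₁ = S₀ + S₁ = [[-3, -2, -1], [-9, -6, -3], [-9, -6, -3]] = −[1, 3, 3][3, 2, 1]ᵀ and M₂ = S₀ = [[18, -12, 6], [12, -8, 4], [6, -4, 2]] = 2·[3, 2, 1][3, -2, 1]ᵀ, so take a₁ = [1, 3, 3], b₁ = [3, 2, 1], a₂ = [3, 2, 1], b₂ = [3, -2, 1].
Each slice is an integer combination of E₁ = a₁b₁ᵀ and E₂ = a₂b₂ᵀ: S₀ = 2·E₂, S₁ = −E₁ − 2·E₂, S₂ = −2·E₁ + 3·E₂; reading off coefficients, c₁ = [0, -1, -2] and c₂ = [2, -2, 3].
Hence T = [1, 3, 3] ⊗ [3, 2, 1] ⊗ [0, -1, -2] + [3, 2, 1] ⊗ [3, -2, 1] ⊗ [2, -2, 3], so rank(T) ≤ 2.
These bounds meet, so rank(T) = 2.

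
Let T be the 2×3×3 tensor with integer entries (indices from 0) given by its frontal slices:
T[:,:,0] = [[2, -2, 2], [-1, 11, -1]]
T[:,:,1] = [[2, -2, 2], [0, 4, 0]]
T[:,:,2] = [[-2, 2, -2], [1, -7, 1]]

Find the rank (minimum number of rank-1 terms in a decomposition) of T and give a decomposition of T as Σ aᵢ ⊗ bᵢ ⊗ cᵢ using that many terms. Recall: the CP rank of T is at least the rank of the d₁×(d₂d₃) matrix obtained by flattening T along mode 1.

Lower bound: in the mode-3 unfolding of T (rows indexed by k, columns by (i,j)) the 3×3 minor on rows k ∈ {0, 1, 2}, columns (i,j) ∈ {(0,0), (1,0), (1,1)} is det [[2, -1, 11], [2, 0, 4], [-2, 1, -7]] = 8 ≠ 0, so that unfolding has rank ≥ 3 and hence rank(T) ≥ 3 (CP rank is at least every unfolding rank, though it can be larger).
Upper bound: T is a sum of 3 rank-1 terms, T = [0, 1] ⊗ [0, 1, 0] ⊗ [8, 0, -4] + [0, 1] ⊗ [1, 1, 1] ⊗ [1, 2, -1] + [1, -1] ⊗ [1, -1, 1] ⊗ [2, 2, -2] (one valid choice — decompositions are not unique — normalised so each a, b is primitive with positive first nonzero entry; check it by expanding all entries), so rank(T) ≤ 3.
These bounds meet, so rank(T) = 3.

rank(T) = 3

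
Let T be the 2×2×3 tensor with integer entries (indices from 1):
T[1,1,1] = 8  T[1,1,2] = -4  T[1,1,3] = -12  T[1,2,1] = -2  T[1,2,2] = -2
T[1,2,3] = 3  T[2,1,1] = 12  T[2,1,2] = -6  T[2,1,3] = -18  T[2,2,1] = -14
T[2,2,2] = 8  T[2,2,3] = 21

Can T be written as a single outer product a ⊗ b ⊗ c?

No

The mode-1 unfolding of T (rows indexed by i, columns by (j,k) = (1,1), (1,2), (1,3), (2,1), (2,2), (2,3)) is [[8, -4, -12, -2, -2, 3], [12, -6, -18, -14, 8, 21]].
There the 2×2 minor on rows i ∈ {1, 2}, columns (j,k) ∈ {(1,1), (2,1)} is det [[8, -2], [12, -14]] = -88 ≠ 0, so this unfolding has rank ≥ 2; CP rank is at least every unfolding rank, so rank(T) ≥ 2.
In particular rank(T) ≥ 2 > 1, so T is not rank-1.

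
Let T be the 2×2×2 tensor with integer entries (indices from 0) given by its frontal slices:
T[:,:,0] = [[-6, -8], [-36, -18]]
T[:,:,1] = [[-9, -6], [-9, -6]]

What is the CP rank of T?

2

Lower bound: the mode-2 unfolding of T (rows indexed by j, columns by (i,k) = (0,0), (0,1), (1,0), (1,1)) is [[-6, -9, -36, -9], [-8, -6, -18, -6]].
There the 2×2 minor on rows j ∈ {0, 1}, columns (i,k) ∈ {(0,0), (0,1)} is det [[-6, -9], [-8, -6]] = -36 ≠ 0, so this unfolding has rank ≥ 2; CP rank is at least every unfolding rank, so rank(T) ≥ 2. (Flattening ranks never certify an upper bound on CP rank; for that we must actually write T with 2 rank-1 terms.)
Upper bound — finding two terms. Write S_k = T[:,:,k] for the frontal slices: S₀ = [[-6, -8], [-36, -18]], S₁ = [[-9, -6], [-9, -6]].
If T = a₁ (x) b₁ (x) c₁ + a₂ (x) b₂ (x) c₂ then each S_k = c₁[k]·a₁b₁ᵀ + c₂[k]·a₂b₂ᵀ. S₀ and S₁ are linearly independent, so a₁b₁ᵀ and a₂b₂ᵀ must span the same plane of matrices: they are the rank-1 matrices of the form x·S₀ + y·S₁.
det(x·S₀ + y·S₁) is −180·x² − 90·xy = (-90)·(2·x + y)(x), vanishing at (x:y) = (1:-2) and (0:1).
M₁ = S₀ − 2·S₁ = [[12, 4], [-18, -6]] = 2·(2, -3)(3, 1)ᵀ and M₂ = S₁ = [[-9, -6], [-9, -6]] = (-3)·(1, 1)(3, 2)ᵀ, so take a₁ = (2, -3), b₁ = (3, 1), a₂ = (1, 1), b₂ = (3, 2).
Each slice is an integer combination of E₁ = a₁b₁ᵀ and E₂ = a₂b₂ᵀ: S₀ = 2·E₁ − 6·E₂, S₁ = −3·E₂; reading off coefficients, c₁ = (2, 0) and c₂ = (-6, -3).
Hence T = (2, -3) (x) (3, 1) (x) (2, 0) + (1, 1) (x) (3, 2) (x) (-6, -3), so rank(T) ≤ 2.
These bounds meet, so rank(T) = 2.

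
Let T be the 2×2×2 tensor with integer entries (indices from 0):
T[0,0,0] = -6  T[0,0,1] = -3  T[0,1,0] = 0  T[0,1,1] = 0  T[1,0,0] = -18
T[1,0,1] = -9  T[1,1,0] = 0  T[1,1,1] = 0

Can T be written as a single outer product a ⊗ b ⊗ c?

If T = a ⊗ b ⊗ c then every fibre of T is a multiple of the corresponding factor, so read the factors off the fibres through the nonzero entry T[0,0,0] = -6.
The mode-1 fibre T[:,0,0] = [-6, -18] gives a = [1, 3] (primitive direction); the mode-2 fibre T[0,:,0] = [-6, 0] gives b = [1, 0]; then c[k] = T[0,0,k] / (a[0]·b[0]) = [-6, -3] / 1 = [-6, -3].
Expanding [1, 3] ⊗ [1, 0] ⊗ [-6, -3] reproduces all 8 entries of T, so T = [1, 3] ⊗ [1, 0] ⊗ [-6, -3] and rank(T) ≤ 1.
Equivalently every frontal slice T[:,:,k] is c[k] times the rank-1 matrix [1, 3] ⊗ [1, 0]. So T has rank 1 (it is nonzero).

Yes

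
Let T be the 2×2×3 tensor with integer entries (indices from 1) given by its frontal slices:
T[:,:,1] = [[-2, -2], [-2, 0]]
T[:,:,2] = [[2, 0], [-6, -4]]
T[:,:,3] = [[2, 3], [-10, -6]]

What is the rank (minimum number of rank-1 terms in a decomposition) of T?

3

Lower bound: in the mode-3 unfolding of T (rows indexed by k, columns by (i,j)) the 3×3 minor on rows k ∈ {1, 2, 3}, columns (i,j) ∈ {(1,1), (1,2), (2,1)} is det [[-2, -2, -2], [2, 0, -6], [2, 3, -10]] = -64 ≠ 0, so that unfolding has rank ≥ 3 and hence rank(T) ≥ 3 (CP rank is at least every unfolding rank, though it can be larger).
Upper bound: T is a sum of 3 rank-1 terms, T = [0, 1] ∘ [2, 1] ∘ [-2, -2, -4] + [1, -1] ∘ [1, 1] ∘ [-2, 2, 2] + [1, 0] ∘ [0, 1] ∘ [0, -2, 1] (written with every a and b primitive with positive leading entry and the scale carried by c; CP decompositions are not unique, and this one is verified by expanding entrywise), so rank(T) ≤ 3.
These bounds meet, so rank(T) = 3.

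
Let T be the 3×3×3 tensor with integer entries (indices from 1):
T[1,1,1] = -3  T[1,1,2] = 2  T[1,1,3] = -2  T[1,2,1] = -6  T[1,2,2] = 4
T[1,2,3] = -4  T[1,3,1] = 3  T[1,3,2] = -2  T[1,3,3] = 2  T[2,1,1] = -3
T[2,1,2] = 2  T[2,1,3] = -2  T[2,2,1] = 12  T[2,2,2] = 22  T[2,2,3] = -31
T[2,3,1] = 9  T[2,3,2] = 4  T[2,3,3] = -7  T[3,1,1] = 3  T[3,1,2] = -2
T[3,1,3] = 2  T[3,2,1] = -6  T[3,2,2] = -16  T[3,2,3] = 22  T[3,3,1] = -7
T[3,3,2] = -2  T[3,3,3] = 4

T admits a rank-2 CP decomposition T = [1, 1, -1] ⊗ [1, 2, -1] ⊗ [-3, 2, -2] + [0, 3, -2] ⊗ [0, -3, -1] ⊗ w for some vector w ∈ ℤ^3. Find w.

Subtract the known terms from T to get the rank-1 residual R = [0, 3, -2] ⊗ [0, -3, -1] ⊗ w, so R[i,j,k] = a[i]·b[j]·w[k]. Pick indices with nonzero a[2]·b[2] = (3)·(-3) = -9. Only the fibre through (2,2,·) is needed: R[2,2,:] = T[2,2,:] − Σₗ aₗ[2]bₗ[2]cₗ = [12, 22, -31] − (1)·(2)·[-3, 2, -2] = [18, 18, -27]. Then w[k] = R[2,2,k] / -9 for each k, giving w = [18, 18, -27] / -9 = [-2, -2, 3].

w = [-2, -2, 3]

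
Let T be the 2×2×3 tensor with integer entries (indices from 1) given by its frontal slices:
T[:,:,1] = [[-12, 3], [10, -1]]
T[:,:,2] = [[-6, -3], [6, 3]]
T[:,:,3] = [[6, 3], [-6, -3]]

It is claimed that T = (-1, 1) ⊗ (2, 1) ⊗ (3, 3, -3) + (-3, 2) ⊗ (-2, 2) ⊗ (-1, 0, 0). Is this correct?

Yes

Reconstruct entrywise from the claimed factors. For example, T[1,2,2] = -3 and Σₗ aₗ[1]bₗ[2]cₗ[2] = (-1)·(1)·(3) + (-3)·(2)·(0) = -3; checking all 12 entries, every one matches. The claim holds.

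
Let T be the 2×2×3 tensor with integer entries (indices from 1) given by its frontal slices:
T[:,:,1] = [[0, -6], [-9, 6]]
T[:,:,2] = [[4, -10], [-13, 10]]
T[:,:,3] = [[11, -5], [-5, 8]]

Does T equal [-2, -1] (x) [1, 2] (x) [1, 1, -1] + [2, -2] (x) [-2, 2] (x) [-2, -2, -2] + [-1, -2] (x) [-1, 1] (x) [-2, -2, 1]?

No

Reconstruct entry (1,1,1) from the claimed factors: Σₗ aₗ[1]bₗ[1]cₗ[1] = (-2)·(1)·(1) + (2)·(-2)·(-2) + (-1)·(-1)·(-2) = 4, but T[1,1,1] = 0. The claim is false.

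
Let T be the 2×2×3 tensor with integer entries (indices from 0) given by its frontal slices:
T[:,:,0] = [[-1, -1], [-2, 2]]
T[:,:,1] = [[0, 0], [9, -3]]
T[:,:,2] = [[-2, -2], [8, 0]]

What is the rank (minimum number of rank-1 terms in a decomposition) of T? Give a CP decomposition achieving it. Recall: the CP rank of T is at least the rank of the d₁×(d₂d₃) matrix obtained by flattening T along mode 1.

Lower bound: the mode-3 unfolding of T (rows indexed by k, columns by (i,j) = (0,0), (0,1), (1,0), (1,1)) is [[-1, -1, -2, 2], [0, 0, 9, -3], [-2, -2, 8, 0]].
There the 2×2 minor on rows k ∈ {0, 1}, columns (i,j) ∈ {(0,0), (1,0)} is det [[-1, -2], [0, 9]] = -9 ≠ 0, so this unfolding has rank ≥ 2; CP rank is at least every unfolding rank, so rank(T) ≥ 2. (Unfolding ranks only ever bound the CP rank from below — rank(T) can be strictly larger than all of them — so the matching upper bound has to come from an explicit 2-term decomposition.)
Upper bound — finding two terms. Write S_k = T[:,:,k] for the frontal slices: S₀ = [[-1, -1], [-2, 2]], S₁ = [[0, 0], [9, -3]], S₂ = [[-2, -2], [8, 0]].
If T = a₁ ⊗ b₁ ⊗ c₁ + a₂ ⊗ b₂ ⊗ c₂ then each S_k = c₁[k]·a₁b₁ᵀ + c₂[k]·a₂b₂ᵀ. S₀ and S₁ are linearly independent, so a₁b₁ᵀ and a₂b₂ᵀ must span the same plane of matrices: they are the rank-1 matrices of the form x·S₀ + y·S₁.
det(x·S₀ + y·S₁) is −4·x² + 12·xy = (-4)·(x − 3·y)(x), vanishing at (x:y) = (3:1) and (0:1).
M₁ = 3·S₀ + S₁ = [[-3, -3], [3, 3]] = (-3)·(1, -1)(1, 1)ᵀ and M₂ = S₁ = [[0, 0], [9, -3]] = 3·(0, 1)(3, -1)ᵀ, so take a₁ = (1, -1), b₁ = (1, 1), a₂ = (0, 1), b₂ = (3, -1).
Each slice is an integer combination of E₁ = a₁b₁ᵀ and E₂ = a₂b₂ᵀ: S₀ = −E₁ − E₂, S₁ = 3·E₂, S₂ = −2·E₁ + 2·E₂; reading off coefficients, c₁ = (-1, 0, -2) and c₂ = (-1, 3, 2).
Hence T = (1, -1) ⊗ (1, 1) ⊗ (-1, 0, -2) + (0, 1) ⊗ (3, -1) ⊗ (-1, 3, 2), so rank(T) ≤ 2.
These bounds meet, so rank(T) = 2.
Check entry T[1,0,2] = 8: (-1)·(1)·(-2) + (1)·(3)·(2) = 8.

rank(T) = 2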